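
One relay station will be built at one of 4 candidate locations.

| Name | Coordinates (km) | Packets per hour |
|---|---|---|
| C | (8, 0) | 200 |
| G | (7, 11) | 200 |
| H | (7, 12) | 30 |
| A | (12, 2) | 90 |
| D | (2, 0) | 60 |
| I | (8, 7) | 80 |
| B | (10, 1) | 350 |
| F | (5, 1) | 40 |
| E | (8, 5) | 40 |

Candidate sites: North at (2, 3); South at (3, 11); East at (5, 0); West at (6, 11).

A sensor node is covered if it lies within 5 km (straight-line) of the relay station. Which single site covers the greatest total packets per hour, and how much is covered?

West, covering 310

Coverage radius r = 5 km; a point is covered iff (Δx)²+(Δy)² ≤ 5² = 25.
  North (2, 3): covers {D, F} → 100
  South (3, 11): covers {G, H} → 230
  East (5, 0): covers {C, D, F} → 300
  West (6, 11): covers {G, H, I} → 310
Maximum coverage at West: 310 packets per hour.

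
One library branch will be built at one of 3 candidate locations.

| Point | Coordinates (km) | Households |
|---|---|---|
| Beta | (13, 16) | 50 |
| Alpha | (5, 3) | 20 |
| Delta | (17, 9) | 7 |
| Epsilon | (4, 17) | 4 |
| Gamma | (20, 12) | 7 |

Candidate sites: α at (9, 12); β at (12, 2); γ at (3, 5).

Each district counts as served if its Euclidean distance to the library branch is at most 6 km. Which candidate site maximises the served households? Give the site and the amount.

Coverage radius r = 6 km; a point is covered iff (Δx)²+(Δy)² ≤ 6² = 36.
  α (9, 12): covers {Beta} → 50
  β (12, 2): covers {none} → 0
  γ (3, 5): covers {Alpha} → 20
Maximum coverage at α: 50 households.

α, covering 50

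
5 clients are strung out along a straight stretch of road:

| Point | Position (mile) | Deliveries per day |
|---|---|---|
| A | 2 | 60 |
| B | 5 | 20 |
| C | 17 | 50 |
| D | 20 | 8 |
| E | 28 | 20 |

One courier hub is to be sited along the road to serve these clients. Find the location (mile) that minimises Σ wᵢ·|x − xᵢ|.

x = 5

For a sum of weighted absolute distances on a line, the optimum is the weighted median (not the mean). Total weight W = 158; half-weight = 79.
Sort by position and accumulate weight:
  mile 2 (A, w=60) → cum 60
  mile 5 (B, w=20) → cum 80  ≥ 79 → median here
  mile 17 (C, w=50) → cum 130
  mile 20 (D, w=8) → cum 138
  mile 28 (E, w=20) → cum 158
Optimal location: mile 5.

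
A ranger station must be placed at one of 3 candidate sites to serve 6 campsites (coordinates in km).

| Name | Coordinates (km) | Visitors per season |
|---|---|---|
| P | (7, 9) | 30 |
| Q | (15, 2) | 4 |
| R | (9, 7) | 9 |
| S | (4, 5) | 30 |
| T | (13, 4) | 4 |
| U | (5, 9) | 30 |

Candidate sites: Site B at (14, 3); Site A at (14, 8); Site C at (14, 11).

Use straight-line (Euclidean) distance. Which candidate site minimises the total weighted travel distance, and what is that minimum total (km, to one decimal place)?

Total weighted distance at each candidate:
  Site B (14, 3): total = 976.0
  Site A (14, 8): total = 883.7
  Site C (14, 11): total = 967.0
Minimum is at Site A with total 883.7 km.

Site A, total 883.7 km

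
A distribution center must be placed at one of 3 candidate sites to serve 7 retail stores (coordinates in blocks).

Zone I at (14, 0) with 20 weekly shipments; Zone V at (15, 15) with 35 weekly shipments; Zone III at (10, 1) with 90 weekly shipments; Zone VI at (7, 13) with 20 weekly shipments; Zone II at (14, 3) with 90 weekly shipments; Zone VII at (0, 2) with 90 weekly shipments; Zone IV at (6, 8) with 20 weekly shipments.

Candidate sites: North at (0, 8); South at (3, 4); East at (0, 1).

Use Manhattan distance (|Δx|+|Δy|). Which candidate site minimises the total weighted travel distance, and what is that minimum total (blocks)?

South, total 3935 blocks

Total weighted distance at each candidate:
  North (0, 8): total = 5350
  South (3, 4): total = 3935
  East (0, 1): total = 4385
Minimum is at South with total 3935 blocks.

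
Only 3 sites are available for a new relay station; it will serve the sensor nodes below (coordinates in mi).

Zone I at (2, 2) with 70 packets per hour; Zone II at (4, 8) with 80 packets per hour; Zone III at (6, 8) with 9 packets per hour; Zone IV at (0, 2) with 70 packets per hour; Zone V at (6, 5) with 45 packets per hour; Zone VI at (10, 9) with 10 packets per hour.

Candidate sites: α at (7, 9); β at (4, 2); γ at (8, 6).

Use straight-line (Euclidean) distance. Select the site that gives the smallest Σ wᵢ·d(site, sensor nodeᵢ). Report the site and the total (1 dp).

β, total 1211.4 mi

Total weighted distance at each candidate:
  α (7, 9): total = 1776.4
  β (4, 2): total = 1211.4
  γ (8, 6): total = 1650.8
Minimum is at β with total 1211.4 mi.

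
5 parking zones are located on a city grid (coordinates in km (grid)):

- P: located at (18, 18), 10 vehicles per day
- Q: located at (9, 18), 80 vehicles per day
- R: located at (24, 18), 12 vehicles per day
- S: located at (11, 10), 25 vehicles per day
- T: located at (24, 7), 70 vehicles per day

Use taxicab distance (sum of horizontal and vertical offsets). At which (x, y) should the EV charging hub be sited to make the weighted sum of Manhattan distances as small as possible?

Manhattan distance separates: Σwᵢ(|x−xᵢ|+|y−yᵢ|) = Σwᵢ|x−xᵢ| + Σwᵢ|y−yᵢ|, so x and y are optimised independently as 1-D weighted medians.
Total weight W = 197; half = 98.5.
x-coordinate, sorted with cumulative weight:
  x=9 (Q, w=80) cum 80
  x=11 (S, w=25) cum 105  ← median
  x=18 (P, w=10) cum 115
  x=24 (R, w=12) cum 127
  x=24 (T, w=70) cum 197
⇒ x* = 11
y-coordinate, sorted with cumulative weight:
  y=7 (T, w=70) cum 70
  y=10 (S, w=25) cum 95
  y=18 (P, w=10) cum 105  ← median
  y=18 (Q, w=80) cum 185
  y=18 (R, w=12) cum 197
⇒ y* = 18

(11, 18)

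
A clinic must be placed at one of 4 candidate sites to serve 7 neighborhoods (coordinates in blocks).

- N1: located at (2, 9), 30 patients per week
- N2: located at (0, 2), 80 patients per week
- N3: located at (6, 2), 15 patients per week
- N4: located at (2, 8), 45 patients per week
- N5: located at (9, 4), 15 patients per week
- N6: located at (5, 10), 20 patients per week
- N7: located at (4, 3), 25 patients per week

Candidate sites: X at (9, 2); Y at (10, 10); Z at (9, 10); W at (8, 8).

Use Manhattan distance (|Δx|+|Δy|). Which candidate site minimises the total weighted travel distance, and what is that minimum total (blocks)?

W, total 2120 blocks

Total weighted distance at each candidate:
  X (9, 2): total = 2190
  Y (10, 10): total = 2870
  Z (9, 10): total = 2640
  W (8, 8): total = 2120
Minimum is at W with total 2120 blocks.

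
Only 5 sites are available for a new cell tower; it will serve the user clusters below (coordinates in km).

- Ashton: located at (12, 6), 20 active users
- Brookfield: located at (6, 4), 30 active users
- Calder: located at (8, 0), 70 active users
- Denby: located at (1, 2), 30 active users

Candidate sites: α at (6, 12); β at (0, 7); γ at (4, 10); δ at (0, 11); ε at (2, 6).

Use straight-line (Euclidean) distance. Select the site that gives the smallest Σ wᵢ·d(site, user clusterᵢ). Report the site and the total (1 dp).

Total weighted distance at each candidate:
  α (6, 12): total = 1596.7
  β (0, 7): total = 1339.2
  γ (4, 10): total = 1378.9
  δ (0, 11): total = 1760.4
  ε (2, 6): total = 1051.8
Minimum is at ε with total 1051.8 km.

ε, total 1051.8 km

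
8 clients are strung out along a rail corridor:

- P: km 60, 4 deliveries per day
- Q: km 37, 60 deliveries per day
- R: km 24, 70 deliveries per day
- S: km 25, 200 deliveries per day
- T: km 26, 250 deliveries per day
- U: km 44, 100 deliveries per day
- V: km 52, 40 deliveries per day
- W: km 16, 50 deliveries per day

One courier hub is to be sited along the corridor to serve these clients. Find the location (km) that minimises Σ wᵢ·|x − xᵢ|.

For a sum of weighted absolute distances on a line, the optimum is the weighted median (not the mean). Total weight W = 774; half-weight = 387.
Sort by position and accumulate weight:
  km 16 (W, w=50) → cum 50
  km 24 (R, w=70) → cum 120
  km 25 (S, w=200) → cum 320
  km 26 (T, w=250) → cum 570  ≥ 387 → median here
  km 37 (Q, w=60) → cum 630
  km 44 (U, w=100) → cum 730
  km 52 (V, w=40) → cum 770
  km 60 (P, w=4) → cum 774
Optimal location: km 26.

x = 26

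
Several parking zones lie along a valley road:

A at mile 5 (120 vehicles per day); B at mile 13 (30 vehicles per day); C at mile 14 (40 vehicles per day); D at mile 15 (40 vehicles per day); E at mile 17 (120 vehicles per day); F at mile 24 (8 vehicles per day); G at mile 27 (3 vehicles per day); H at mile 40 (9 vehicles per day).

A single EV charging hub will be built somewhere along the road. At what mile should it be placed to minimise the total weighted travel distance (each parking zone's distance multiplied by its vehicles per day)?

x = 14

For a sum of weighted absolute distances on a line, the optimum is the weighted median (not the mean). Total weight W = 370; half-weight = 185.
Sort by position and accumulate weight:
  mile 5 (A, w=120) → cum 120
  mile 13 (B, w=30) → cum 150
  mile 14 (C, w=40) → cum 190  ≥ 185 → median here
  mile 15 (D, w=40) → cum 230
  mile 17 (E, w=120) → cum 350
  mile 24 (F, w=8) → cum 358
  mile 27 (G, w=3) → cum 361
  mile 40 (H, w=9) → cum 370
Optimal location: mile 14.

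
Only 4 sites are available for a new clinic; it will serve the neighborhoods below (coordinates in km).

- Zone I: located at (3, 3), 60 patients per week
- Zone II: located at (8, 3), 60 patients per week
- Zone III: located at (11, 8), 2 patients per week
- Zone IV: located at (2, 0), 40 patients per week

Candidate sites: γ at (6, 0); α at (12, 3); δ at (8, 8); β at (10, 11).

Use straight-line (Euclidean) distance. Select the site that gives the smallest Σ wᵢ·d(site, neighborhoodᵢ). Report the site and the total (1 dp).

Total weighted distance at each candidate:
  γ (6, 0): total = 649.8
  α (12, 3): total = 1207.8
  δ (8, 8): total = 1130.3
  β (10, 11): total = 1683.0
Minimum is at γ with total 649.8 km.

γ, total 649.8 km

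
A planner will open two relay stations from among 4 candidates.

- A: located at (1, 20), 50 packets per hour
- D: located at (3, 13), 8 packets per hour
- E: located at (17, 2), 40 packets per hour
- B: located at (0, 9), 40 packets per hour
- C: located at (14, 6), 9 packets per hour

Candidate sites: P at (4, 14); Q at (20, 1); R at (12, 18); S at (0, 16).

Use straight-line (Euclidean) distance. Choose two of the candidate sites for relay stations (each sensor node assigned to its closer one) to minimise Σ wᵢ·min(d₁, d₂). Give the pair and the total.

Evaluate every pair (each demand assigned to the nearer of the two):
  {Q, S}: total = 716.9
  {P, Q}: total = 799.6
  {P, S}: total = 1296.5
  {R, S}: total = 1300.1
  {P, R}: total = 1382.9
  {Q, R}: total = 1438.2
Best pair: {Q, S} with total 716.9.

{Q, S}, total 716.9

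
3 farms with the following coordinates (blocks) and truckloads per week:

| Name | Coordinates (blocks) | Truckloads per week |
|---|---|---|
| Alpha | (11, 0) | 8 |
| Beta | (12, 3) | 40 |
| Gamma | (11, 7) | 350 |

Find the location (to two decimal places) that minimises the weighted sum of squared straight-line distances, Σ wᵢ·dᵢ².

(11.10, 6.46)

The minimiser of Σwᵢ‖p−pᵢ‖² is the weighted centroid p* = (Σwᵢpᵢ)/(Σwᵢ).
Σwᵢ = 398.
Σwᵢxᵢ = 8·11 + 40·12 + 350·11 = 4418.
Σwᵢyᵢ = 8·0 + 40·3 + 350·7 = 2570.
x* = 4418/398 = 11.10, y* = 2570/398 = 6.46.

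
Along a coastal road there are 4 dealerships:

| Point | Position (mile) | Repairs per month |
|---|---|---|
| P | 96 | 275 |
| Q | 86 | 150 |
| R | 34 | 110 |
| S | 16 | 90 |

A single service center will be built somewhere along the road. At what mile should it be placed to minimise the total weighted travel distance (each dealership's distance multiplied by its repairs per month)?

x = 86

For a sum of weighted absolute distances on a line, the optimum is the weighted median (not the mean). Total weight W = 625; half-weight = 312.5.
Sort by position and accumulate weight:
  mile 16 (S, w=90) → cum 90
  mile 34 (R, w=110) → cum 200
  mile 86 (Q, w=150) → cum 350  ≥ 312.5 → median here
  mile 96 (P, w=275) → cum 625
Optimal location: mile 86.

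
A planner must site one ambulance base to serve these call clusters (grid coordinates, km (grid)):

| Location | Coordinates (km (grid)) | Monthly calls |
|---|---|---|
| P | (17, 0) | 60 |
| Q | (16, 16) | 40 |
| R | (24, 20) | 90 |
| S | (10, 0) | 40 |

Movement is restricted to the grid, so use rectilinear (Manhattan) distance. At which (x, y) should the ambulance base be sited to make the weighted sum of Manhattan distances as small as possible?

Manhattan distance separates: Σwᵢ(|x−xᵢ|+|y−yᵢ|) = Σwᵢ|x−xᵢ| + Σwᵢ|y−yᵢ|, so x and y are optimised independently as 1-D weighted medians.
Total weight W = 230; half = 115.
x-coordinate, sorted with cumulative weight:
  x=10 (S, w=40) cum 40
  x=16 (Q, w=40) cum 80
  x=17 (P, w=60) cum 140  ← median
  x=24 (R, w=90) cum 230
⇒ x* = 17
y-coordinate, sorted with cumulative weight:
  y=0 (P, w=60) cum 60
  y=0 (S, w=40) cum 100
  y=16 (Q, w=40) cum 140  ← median
  y=20 (R, w=90) cum 230
⇒ y* = 16

(17, 16)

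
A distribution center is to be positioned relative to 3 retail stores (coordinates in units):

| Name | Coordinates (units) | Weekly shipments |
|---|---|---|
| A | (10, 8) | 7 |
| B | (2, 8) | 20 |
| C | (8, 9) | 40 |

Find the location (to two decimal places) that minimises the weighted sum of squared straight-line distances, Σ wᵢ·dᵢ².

The minimiser of Σwᵢ‖p−pᵢ‖² is the weighted centroid p* = (Σwᵢpᵢ)/(Σwᵢ).
Σwᵢ = 67.
Σwᵢxᵢ = 7·10 + 20·2 + 40·8 = 430.
Σwᵢyᵢ = 7·8 + 20·8 + 40·9 = 576.
x* = 430/67 = 6.42, y* = 576/67 = 8.60.

(6.42, 8.60)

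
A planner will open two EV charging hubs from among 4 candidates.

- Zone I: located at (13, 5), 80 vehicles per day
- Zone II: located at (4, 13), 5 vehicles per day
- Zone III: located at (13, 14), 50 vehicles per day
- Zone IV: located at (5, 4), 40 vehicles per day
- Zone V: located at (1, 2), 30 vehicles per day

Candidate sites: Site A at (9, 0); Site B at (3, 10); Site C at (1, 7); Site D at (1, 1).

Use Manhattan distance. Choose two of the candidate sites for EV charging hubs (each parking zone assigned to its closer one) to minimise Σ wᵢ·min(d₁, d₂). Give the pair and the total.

Evaluate every pair (each demand assigned to the nearer of the two):
  {Site A, Site D}: total = 2005
  {Site A, Site B}: total = 2060
  {Site A, Site C}: total = 2095
  {Site B, Site D}: total = 2230
  {Site B, Site C}: total = 2270
  {Site C, Site D}: total = 2425
Best pair: {Site A, Site D} with total 2005.

{Site A, Site D}, total 2005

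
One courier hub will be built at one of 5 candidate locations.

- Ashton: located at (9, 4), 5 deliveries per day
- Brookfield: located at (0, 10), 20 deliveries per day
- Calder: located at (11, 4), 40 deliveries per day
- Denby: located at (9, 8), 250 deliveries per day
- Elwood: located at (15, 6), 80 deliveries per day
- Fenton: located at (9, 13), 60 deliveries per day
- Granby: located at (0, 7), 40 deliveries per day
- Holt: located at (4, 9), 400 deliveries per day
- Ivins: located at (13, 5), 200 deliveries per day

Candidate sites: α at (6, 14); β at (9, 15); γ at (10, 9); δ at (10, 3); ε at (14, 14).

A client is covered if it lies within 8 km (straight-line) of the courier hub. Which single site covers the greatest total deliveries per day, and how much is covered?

γ, covering 1035

Coverage radius r = 8 km; a point is covered iff (Δx)²+(Δy)² ≤ 8² = 64.
  α (6, 14): covers {Brookfield, Denby, Fenton, Holt} → 730
  β (9, 15): covers {Denby, Fenton, Holt} → 710
  γ (10, 9): covers {Ashton, Calder, Denby, Elwood, Fenton, Holt, Ivins} → 1035
  δ (10, 3): covers {Ashton, Calder, Denby, Elwood, Ivins} → 575
  ε (14, 14): covers {Denby, Fenton} → 310
Maximum coverage at γ: 1035 deliveries per day.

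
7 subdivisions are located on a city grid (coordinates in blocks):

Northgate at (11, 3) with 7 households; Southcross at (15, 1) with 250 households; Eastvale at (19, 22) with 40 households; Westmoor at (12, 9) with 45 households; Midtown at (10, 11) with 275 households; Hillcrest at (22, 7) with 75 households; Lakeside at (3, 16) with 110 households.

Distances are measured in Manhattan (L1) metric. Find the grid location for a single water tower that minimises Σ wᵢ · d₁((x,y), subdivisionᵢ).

Manhattan distance separates: Σwᵢ(|x−xᵢ|+|y−yᵢ|) = Σwᵢ|x−xᵢ| + Σwᵢ|y−yᵢ|, so x and y are optimised independently as 1-D weighted medians.
Total weight W = 802; half = 401.
x-coordinate, sorted with cumulative weight:
  x=3 (Lakeside, w=110) cum 110
  x=10 (Midtown, w=275) cum 385
  x=11 (Northgate, w=7) cum 392
  x=12 (Westmoor, w=45) cum 437  ← median
  x=15 (Southcross, w=250) cum 687
  x=19 (Eastvale, w=40) cum 727
  x=22 (Hillcrest, w=75) cum 802
⇒ x* = 12
y-coordinate, sorted with cumulative weight:
  y=1 (Southcross, w=250) cum 250
  y=3 (Northgate, w=7) cum 257
  y=7 (Hillcrest, w=75) cum 332
  y=9 (Westmoor, w=45) cum 377
  y=11 (Midtown, w=275) cum 652  ← median
  y=16 (Lakeside, w=110) cum 762
  y=22 (Eastvale, w=40) cum 802
⇒ y* = 11

(12, 11)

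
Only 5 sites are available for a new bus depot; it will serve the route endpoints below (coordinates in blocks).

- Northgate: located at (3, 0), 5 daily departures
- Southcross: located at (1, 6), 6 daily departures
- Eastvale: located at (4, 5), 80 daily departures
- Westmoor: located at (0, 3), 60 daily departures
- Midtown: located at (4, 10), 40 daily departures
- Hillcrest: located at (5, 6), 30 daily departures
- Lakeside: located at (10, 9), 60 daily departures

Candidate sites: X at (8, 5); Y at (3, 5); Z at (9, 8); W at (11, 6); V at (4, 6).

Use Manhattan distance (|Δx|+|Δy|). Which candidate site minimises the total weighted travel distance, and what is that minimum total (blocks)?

V, total 1283 blocks

Total weighted distance at each candidate:
  X (8, 5): total = 1858
  Y (3, 5): total = 1413
  Z (9, 8): total = 2190
  W (11, 6): total = 2470
  V (4, 6): total = 1283
Minimum is at V with total 1283 blocks.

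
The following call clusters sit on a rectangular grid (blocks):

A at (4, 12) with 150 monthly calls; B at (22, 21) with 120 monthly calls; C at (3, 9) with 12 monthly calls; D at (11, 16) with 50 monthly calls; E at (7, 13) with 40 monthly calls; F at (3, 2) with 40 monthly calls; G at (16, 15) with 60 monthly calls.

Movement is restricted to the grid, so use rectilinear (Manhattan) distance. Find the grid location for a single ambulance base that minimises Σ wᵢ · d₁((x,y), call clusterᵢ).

Manhattan distance separates: Σwᵢ(|x−xᵢ|+|y−yᵢ|) = Σwᵢ|x−xᵢ| + Σwᵢ|y−yᵢ|, so x and y are optimised independently as 1-D weighted medians.
Total weight W = 472; half = 236.
x-coordinate, sorted with cumulative weight:
  x=3 (C, w=12) cum 12
  x=3 (F, w=40) cum 52
  x=4 (A, w=150) cum 202
  x=7 (E, w=40) cum 242  ← median
  x=11 (D, w=50) cum 292
  x=16 (G, w=60) cum 352
  x=22 (B, w=120) cum 472
⇒ x* = 7
y-coordinate, sorted with cumulative weight:
  y=2 (F, w=40) cum 40
  y=9 (C, w=12) cum 52
  y=12 (A, w=150) cum 202
  y=13 (E, w=40) cum 242  ← median
  y=15 (G, w=60) cum 302
  y=16 (D, w=50) cum 352
  y=21 (B, w=120) cum 472
⇒ y* = 13

(7, 13)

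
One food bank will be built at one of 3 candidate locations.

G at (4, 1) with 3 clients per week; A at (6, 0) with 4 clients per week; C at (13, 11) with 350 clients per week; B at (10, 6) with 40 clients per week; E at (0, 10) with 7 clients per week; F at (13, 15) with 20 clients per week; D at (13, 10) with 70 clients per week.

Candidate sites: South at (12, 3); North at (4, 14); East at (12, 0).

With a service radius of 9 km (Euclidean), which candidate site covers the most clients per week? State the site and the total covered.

South, covering 467

Coverage radius r = 9 km; a point is covered iff (Δx)²+(Δy)² ≤ 9² = 81.
  South (12, 3): covers {G, A, C, B, D} → 467
  North (4, 14): covers {E} → 7
  East (12, 0): covers {G, A, B} → 47
Maximum coverage at South: 467 clients per week.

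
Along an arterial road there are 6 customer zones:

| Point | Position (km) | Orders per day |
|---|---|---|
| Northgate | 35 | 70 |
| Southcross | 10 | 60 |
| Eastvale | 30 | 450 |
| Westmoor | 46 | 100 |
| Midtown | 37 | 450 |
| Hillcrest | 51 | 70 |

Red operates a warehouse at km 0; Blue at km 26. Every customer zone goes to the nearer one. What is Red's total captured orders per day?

The indifferent point is the midpoint (0+26)/2 = 13; customer zones left of it (closer to Red at 0) go to Red, those right go to Blue.
  Southcross at 10 (w=60) → Red
  Eastvale at 30 (w=450) → Blue
  Northgate at 35 (w=70) → Blue
  Midtown at 37 (w=450) → Blue
  Westmoor at 46 (w=100) → Blue
  Hillcrest at 51 (w=70) → Blue
Red captures 60; Blue captures 1140.

60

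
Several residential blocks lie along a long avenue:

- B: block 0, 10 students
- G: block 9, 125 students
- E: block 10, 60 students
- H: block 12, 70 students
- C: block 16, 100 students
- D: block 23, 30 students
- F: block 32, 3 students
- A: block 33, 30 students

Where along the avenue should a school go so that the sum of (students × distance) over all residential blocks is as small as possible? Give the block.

x = 12

For a sum of weighted absolute distances on a line, the optimum is the weighted median (not the mean). Total weight W = 428; half-weight = 214.
Sort by position and accumulate weight:
  block 0 (B, w=10) → cum 10
  block 9 (G, w=125) → cum 135
  block 10 (E, w=60) → cum 195
  block 12 (H, w=70) → cum 265  ≥ 214 → median here
  block 16 (C, w=100) → cum 365
  block 23 (D, w=30) → cum 395
  block 32 (F, w=3) → cum 398
  block 33 (A, w=30) → cum 428
Optimal location: block 12.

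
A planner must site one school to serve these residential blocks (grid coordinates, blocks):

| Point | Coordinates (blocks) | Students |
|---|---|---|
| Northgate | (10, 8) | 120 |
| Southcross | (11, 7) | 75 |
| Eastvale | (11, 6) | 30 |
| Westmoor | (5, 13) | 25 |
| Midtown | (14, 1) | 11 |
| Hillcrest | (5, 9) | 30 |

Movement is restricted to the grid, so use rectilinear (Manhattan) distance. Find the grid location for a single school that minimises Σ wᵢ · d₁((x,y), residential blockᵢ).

Manhattan distance separates: Σwᵢ(|x−xᵢ|+|y−yᵢ|) = Σwᵢ|x−xᵢ| + Σwᵢ|y−yᵢ|, so x and y are optimised independently as 1-D weighted medians.
Total weight W = 291; half = 145.5.
x-coordinate, sorted with cumulative weight:
  x=5 (Westmoor, w=25) cum 25
  x=5 (Hillcrest, w=30) cum 55
  x=10 (Northgate, w=120) cum 175  ← median
  x=11 (Southcross, w=75) cum 250
  x=11 (Eastvale, w=30) cum 280
  x=14 (Midtown, w=11) cum 291
⇒ x* = 10
y-coordinate, sorted with cumulative weight:
  y=1 (Midtown, w=11) cum 11
  y=6 (Eastvale, w=30) cum 41
  y=7 (Southcross, w=75) cum 116
  y=8 (Northgate, w=120) cum 236  ← median
  y=9 (Hillcrest, w=30) cum 266
  y=13 (Westmoor, w=25) cum 291
⇒ y* = 8

(10, 8)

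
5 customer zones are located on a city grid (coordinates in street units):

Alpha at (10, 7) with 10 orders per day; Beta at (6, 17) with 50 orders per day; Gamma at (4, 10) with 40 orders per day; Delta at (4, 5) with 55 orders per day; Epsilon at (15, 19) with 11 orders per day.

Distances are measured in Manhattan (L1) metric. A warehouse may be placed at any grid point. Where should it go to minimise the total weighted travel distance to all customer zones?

Manhattan distance separates: Σwᵢ(|x−xᵢ|+|y−yᵢ|) = Σwᵢ|x−xᵢ| + Σwᵢ|y−yᵢ|, so x and y are optimised independently as 1-D weighted medians.
Total weight W = 166; half = 83.
x-coordinate, sorted with cumulative weight:
  x=4 (Gamma, w=40) cum 40
  x=4 (Delta, w=55) cum 95  ← median
  x=6 (Beta, w=50) cum 145
  x=10 (Alpha, w=10) cum 155
  x=15 (Epsilon, w=11) cum 166
⇒ x* = 4
y-coordinate, sorted with cumulative weight:
  y=5 (Delta, w=55) cum 55
  y=7 (Alpha, w=10) cum 65
  y=10 (Gamma, w=40) cum 105  ← median
  y=17 (Beta, w=50) cum 155
  y=19 (Epsilon, w=11) cum 166
⇒ y* = 10

(4, 10)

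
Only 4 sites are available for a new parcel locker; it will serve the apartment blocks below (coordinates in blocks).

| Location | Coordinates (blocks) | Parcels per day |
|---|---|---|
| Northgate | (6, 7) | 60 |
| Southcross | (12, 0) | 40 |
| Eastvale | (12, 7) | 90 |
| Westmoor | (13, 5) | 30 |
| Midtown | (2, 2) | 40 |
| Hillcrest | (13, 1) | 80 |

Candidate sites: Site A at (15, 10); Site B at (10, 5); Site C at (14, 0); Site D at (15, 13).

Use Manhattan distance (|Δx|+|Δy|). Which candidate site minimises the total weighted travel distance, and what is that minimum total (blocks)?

Total weighted distance at each candidate:
  Site A (15, 10): total = 3710
  Site B (10, 5): total = 2090
  Site C (14, 0): total = 2690
  Site D (15, 13): total = 4730
Minimum is at Site B with total 2090 blocks.

Site B, total 2090 blocks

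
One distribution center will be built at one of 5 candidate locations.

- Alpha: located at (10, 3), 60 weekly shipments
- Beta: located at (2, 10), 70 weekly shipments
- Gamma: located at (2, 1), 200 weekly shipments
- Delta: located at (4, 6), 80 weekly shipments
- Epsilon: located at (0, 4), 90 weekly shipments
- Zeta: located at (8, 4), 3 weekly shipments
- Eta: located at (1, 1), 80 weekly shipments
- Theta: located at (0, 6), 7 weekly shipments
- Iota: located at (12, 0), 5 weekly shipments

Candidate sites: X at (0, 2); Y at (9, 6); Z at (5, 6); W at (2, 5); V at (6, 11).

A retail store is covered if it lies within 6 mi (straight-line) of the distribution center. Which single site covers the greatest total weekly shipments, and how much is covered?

Coverage radius r = 6 mi; a point is covered iff (Δx)²+(Δy)² ≤ 6² = 36.
  X (0, 2): covers {Gamma, Delta, Epsilon, Eta, Theta} → 457
  Y (9, 6): covers {Alpha, Delta, Zeta} → 143
  Z (5, 6): covers {Alpha, Beta, Gamma, Delta, Epsilon, Zeta, Theta} → 510
  W (2, 5): covers {Beta, Gamma, Delta, Epsilon, Eta, Theta} → 527
  V (6, 11): covers {Beta, Delta} → 150
Maximum coverage at W: 527 weekly shipments.

W, covering 527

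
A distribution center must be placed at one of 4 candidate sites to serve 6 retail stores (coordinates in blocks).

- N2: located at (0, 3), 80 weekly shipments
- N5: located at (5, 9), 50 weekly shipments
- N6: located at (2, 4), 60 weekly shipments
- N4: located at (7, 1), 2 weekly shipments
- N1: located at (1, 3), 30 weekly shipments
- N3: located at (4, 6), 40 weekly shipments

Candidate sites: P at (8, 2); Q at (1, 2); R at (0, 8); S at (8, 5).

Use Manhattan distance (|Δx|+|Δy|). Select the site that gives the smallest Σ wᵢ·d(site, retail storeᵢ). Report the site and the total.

Total weighted distance at each candidate:
  P (8, 2): total = 2264
  Q (1, 2): total = 1214
  R (0, 8): total = 1508
  S (8, 5): total = 2050
Minimum is at Q with total 1214 blocks.

Q, total 1214 blocks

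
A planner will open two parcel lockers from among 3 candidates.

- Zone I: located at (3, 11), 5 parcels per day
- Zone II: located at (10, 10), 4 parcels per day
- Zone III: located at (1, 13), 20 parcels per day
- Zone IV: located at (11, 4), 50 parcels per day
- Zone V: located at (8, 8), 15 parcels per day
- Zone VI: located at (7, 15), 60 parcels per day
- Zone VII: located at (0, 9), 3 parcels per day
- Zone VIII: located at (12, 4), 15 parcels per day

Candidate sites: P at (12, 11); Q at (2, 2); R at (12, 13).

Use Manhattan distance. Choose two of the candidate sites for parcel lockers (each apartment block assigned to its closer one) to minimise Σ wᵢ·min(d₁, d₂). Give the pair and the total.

Evaluate every pair (each demand assigned to the nearer of the two):
  {P, R}: total = 1349
  {P, Q}: total = 1474
  {Q, R}: total = 1507
Best pair: {P, R} with total 1349.

{P, R}, total 1349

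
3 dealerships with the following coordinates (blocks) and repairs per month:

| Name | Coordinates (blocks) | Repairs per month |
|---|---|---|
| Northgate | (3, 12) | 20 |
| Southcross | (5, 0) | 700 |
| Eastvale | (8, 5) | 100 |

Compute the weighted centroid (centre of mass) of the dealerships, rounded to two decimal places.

The minimiser of Σwᵢ‖p−pᵢ‖² is the weighted centroid p* = (Σwᵢpᵢ)/(Σwᵢ).
Σwᵢ = 820.
Σwᵢxᵢ = 20·3 + 700·5 + 100·8 = 4360.
Σwᵢyᵢ = 20·12 + 700·0 + 100·5 = 740.
x* = 4360/820 = 5.32, y* = 740/820 = 0.90.

(5.32, 0.90)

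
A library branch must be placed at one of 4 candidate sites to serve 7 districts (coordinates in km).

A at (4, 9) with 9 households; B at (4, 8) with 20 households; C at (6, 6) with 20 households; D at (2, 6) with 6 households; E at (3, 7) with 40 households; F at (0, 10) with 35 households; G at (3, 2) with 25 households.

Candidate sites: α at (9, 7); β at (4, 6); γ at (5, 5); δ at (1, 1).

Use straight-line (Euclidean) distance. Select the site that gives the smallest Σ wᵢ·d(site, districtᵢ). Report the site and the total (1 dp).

β, total 476.6 km

Total weighted distance at each candidate:
  α (9, 7): total = 1023.4
  β (4, 6): total = 476.6
  γ (5, 5): total = 598.4
  δ (1, 1): total = 1027.0
Minimum is at β with total 476.6 km.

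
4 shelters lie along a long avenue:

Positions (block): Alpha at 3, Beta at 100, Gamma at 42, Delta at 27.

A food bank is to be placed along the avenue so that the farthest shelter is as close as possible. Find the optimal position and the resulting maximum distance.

location 51.5, max distance 48.5

The 1-center on a line is the midpoint of the two extreme points: leftmost at 3, rightmost at 100.
Optimal location = (3 + 100)/2 = 51.5; maximum distance = (100 − 3)/2 = 48.5.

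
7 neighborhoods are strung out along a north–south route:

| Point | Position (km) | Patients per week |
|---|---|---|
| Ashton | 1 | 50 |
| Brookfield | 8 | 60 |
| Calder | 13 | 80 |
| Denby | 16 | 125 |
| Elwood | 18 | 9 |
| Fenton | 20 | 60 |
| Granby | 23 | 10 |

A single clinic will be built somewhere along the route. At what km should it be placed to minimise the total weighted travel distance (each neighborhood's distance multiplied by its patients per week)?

For a sum of weighted absolute distances on a line, the optimum is the weighted median (not the mean). Total weight W = 394; half-weight = 197.
Sort by position and accumulate weight:
  km 1 (Ashton, w=50) → cum 50
  km 8 (Brookfield, w=60) → cum 110
  km 13 (Calder, w=80) → cum 190
  km 16 (Denby, w=125) → cum 315  ≥ 197 → median here
  km 18 (Elwood, w=9) → cum 324
  km 20 (Fenton, w=60) → cum 384
  km 23 (Granby, w=10) → cum 394
Optimal location: km 16.

x = 16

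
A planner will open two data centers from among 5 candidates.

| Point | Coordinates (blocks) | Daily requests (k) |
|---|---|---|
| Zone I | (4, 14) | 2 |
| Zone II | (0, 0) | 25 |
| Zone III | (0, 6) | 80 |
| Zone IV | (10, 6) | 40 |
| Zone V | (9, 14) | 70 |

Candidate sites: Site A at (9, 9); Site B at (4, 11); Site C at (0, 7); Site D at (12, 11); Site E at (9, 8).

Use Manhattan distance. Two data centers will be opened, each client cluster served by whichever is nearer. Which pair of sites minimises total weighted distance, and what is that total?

{Site A, Site C}, total 785

Evaluate every pair (each demand assigned to the nearer of the two):
  {Site A, Site C}: total = 785
  {Site C, Site E}: total = 817
  {Site C, Site D}: total = 977
  {Site B, Site C}: total = 1261
  {Site A, Site B}: total = 1611
  {Site B, Site E}: total = 1641
  {Site A, Site E}: total = 1795
  {Site B, Site D}: total = 1801
  {Site D, Site E}: total = 1867
  {Site A, Site D}: total = 1940
Best pair: {Site A, Site C} with total 785.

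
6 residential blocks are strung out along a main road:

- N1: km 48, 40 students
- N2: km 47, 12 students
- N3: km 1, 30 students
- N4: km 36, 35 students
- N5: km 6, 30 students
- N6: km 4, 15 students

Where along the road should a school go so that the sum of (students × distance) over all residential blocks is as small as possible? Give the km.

For a sum of weighted absolute distances on a line, the optimum is the weighted median (not the mean). Total weight W = 162; half-weight = 81.
Sort by position and accumulate weight:
  km 1 (N3, w=30) → cum 30
  km 4 (N6, w=15) → cum 45
  km 6 (N5, w=30) → cum 75
  km 36 (N4, w=35) → cum 110  ≥ 81 → median here
  km 47 (N2, w=12) → cum 122
  km 48 (N1, w=40) → cum 162
Optimal location: km 36.

x = 36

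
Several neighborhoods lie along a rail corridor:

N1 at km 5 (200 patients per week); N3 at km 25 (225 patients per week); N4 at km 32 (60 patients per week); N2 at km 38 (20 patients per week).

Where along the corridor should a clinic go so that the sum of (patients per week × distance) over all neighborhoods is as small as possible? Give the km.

For a sum of weighted absolute distances on a line, the optimum is the weighted median (not the mean). Total weight W = 505; half-weight = 252.5.
Sort by position and accumulate weight:
  km 5 (N1, w=200) → cum 200
  km 25 (N3, w=225) → cum 425  ≥ 252.5 → median here
  km 32 (N4, w=60) → cum 485
  km 38 (N2, w=20) → cum 505
Optimal location: km 25.

x = 25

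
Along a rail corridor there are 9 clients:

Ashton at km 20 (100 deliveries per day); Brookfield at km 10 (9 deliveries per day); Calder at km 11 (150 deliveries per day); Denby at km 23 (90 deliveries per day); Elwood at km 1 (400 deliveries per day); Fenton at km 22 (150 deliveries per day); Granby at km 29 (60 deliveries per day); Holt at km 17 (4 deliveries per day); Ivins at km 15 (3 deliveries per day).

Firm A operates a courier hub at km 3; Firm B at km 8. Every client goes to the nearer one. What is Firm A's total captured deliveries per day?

The indifferent point is the midpoint (3+8)/2 = 5.5; clients left of it (closer to Firm A at 3) go to Firm A, those right go to Firm B.
  Elwood at 1 (w=400) → Firm A
  Brookfield at 10 (w=9) → Firm B
  Calder at 11 (w=150) → Firm B
  Ivins at 15 (w=3) → Firm B
  Holt at 17 (w=4) → Firm B
  Ashton at 20 (w=100) → Firm B
  Fenton at 22 (w=150) → Firm B
  Denby at 23 (w=90) → Firm B
  Granby at 29 (w=60) → Firm B
Firm A captures 400; Firm B captures 566.

400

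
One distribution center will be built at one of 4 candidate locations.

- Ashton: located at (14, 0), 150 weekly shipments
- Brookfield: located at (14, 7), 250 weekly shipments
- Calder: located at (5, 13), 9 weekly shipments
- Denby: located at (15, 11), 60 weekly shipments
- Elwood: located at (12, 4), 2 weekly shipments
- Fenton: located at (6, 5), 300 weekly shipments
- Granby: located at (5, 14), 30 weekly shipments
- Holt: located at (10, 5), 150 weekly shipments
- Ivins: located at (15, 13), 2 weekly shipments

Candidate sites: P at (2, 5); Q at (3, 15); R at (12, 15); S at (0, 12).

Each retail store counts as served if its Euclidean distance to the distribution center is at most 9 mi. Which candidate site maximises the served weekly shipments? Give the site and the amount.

Coverage radius r = 9 mi; a point is covered iff (Δx)²+(Δy)² ≤ 9² = 81.
  P (2, 5): covers {Calder, Fenton, Holt} → 459
  Q (3, 15): covers {Calder, Granby} → 39
  R (12, 15): covers {Brookfield, Calder, Denby, Granby, Ivins} → 351
  S (0, 12): covers {Calder, Granby} → 39
Maximum coverage at P: 459 weekly shipments.

P, covering 459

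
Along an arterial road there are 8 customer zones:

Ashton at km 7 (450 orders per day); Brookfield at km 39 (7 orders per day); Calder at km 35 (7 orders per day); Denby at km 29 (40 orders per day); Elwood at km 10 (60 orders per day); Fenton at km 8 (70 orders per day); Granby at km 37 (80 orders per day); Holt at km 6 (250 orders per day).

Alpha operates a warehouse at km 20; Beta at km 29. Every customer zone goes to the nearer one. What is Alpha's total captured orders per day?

The indifferent point is the midpoint (20+29)/2 = 24.5; customer zones left of it (closer to Alpha at 20) go to Alpha, those right go to Beta.
  Holt at 6 (w=250) → Alpha
  Ashton at 7 (w=450) → Alpha
  Fenton at 8 (w=70) → Alpha
  Elwood at 10 (w=60) → Alpha
  Denby at 29 (w=40) → Beta
  Calder at 35 (w=7) → Beta
  Granby at 37 (w=80) → Beta
  Brookfield at 39 (w=7) → Beta
Alpha captures 830; Beta captures 134.

830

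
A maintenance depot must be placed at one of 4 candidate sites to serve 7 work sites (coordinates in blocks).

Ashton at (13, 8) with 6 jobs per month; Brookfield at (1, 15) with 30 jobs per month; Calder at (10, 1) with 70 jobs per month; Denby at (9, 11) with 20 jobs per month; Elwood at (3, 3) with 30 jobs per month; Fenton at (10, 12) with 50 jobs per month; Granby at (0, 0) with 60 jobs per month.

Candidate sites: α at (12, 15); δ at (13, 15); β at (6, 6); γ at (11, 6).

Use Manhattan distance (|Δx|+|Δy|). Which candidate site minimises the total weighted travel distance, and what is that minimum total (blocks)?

β, total 2664 blocks

Total weighted distance at each candidate:
  α (12, 15): total = 4138
  δ (13, 15): total = 4392
  β (6, 6): total = 2664
  γ (11, 6): total = 2854
Minimum is at β with total 2664 blocks.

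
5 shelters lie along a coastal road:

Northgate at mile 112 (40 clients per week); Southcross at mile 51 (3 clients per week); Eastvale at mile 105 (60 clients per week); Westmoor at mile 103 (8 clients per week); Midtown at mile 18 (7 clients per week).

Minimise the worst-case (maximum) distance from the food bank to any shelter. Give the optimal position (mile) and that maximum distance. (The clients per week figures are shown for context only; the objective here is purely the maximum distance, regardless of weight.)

location 65, max distance 47

The 1-center on a line is the midpoint of the two extreme points: leftmost at 18, rightmost at 112.
Optimal location = (18 + 112)/2 = 65; maximum distance = (112 − 18)/2 = 47.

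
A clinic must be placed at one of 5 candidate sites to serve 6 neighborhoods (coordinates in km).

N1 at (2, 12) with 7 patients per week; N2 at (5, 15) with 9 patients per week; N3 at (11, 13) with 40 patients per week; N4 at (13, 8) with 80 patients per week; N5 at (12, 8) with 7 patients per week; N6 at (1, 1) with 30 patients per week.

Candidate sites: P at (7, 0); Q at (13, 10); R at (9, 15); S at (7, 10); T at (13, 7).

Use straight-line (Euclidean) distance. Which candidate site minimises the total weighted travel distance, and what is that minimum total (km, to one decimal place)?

T, total 931.8 km

Total weighted distance at each candidate:
  P (7, 0): total = 1819.8
  Q (13, 10): total = 933.0
  R (9, 15): total = 1384.5
  S (7, 10): total = 1154.3
  T (13, 7): total = 931.8
Minimum is at T with total 931.8 km.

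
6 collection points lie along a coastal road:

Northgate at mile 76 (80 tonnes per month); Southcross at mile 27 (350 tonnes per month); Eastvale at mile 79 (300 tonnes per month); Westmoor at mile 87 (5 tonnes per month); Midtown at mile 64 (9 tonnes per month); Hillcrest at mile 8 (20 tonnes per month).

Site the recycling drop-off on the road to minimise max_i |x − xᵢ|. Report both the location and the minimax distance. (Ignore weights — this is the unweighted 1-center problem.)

The 1-center on a line is the midpoint of the two extreme points: leftmost at 8, rightmost at 87.
Optimal location = (8 + 87)/2 = 47.5; maximum distance = (87 − 8)/2 = 39.5.

location 47.5, max distance 39.5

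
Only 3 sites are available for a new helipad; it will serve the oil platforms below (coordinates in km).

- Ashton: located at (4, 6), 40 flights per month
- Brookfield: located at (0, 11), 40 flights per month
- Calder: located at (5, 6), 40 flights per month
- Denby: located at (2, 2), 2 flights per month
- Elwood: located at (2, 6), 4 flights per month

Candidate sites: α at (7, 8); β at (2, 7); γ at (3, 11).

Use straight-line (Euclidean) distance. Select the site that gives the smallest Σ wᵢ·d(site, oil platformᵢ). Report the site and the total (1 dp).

β, total 408.8 km

Total weighted distance at each candidate:
  α (7, 8): total = 599.2
  β (2, 7): total = 408.8
  γ (3, 11): total = 577.9
Minimum is at β with total 408.8 km.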